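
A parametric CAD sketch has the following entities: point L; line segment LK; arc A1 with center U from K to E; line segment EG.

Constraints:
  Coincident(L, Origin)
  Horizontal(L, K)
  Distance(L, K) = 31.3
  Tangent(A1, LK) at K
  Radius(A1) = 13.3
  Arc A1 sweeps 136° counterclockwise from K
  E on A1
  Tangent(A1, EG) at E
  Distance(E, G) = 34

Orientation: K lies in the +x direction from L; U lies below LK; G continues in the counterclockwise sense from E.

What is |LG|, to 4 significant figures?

65.76

L is at the origin; LK is horizontal with |LK| = 31.3 and K on the +x side, so K = (31.30, 0.000). A1 meets LK tangentially, so UK is at right angles to LK, so U = K + (0, -13.3) = (31.30, -13.30). On A1, K sits at bearing 90° from U; a 136° counterclockwise sweep puts E at bearing 226°, so E = U + 13.3·(cos 226°, sin 226°) = (22.06, -22.87). A1 meets EG tangentially, so UE is at right angles to EG, so EG runs along (−sin 226°, cos 226°); with |EG| = 34.0, G = (46.52, -46.49). Then |LG| = |G − L| = 65.76.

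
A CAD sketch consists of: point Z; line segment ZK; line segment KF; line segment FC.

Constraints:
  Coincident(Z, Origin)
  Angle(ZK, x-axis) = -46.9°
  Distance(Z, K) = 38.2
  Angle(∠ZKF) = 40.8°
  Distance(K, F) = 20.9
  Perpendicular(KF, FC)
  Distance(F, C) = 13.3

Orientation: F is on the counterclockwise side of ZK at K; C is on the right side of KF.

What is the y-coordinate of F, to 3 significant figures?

-7.01

Z is at the origin; ZK runs at -46.9° with length 38.2, so K = 38.2·(cos -46.9°, sin -46.9°) = (26.1, -27.9). ∠ZKF = 40.8°, so KF runs at -46.9° + (180° − 40.8°) = 92.3° from the x-axis; with |KF| = 20.9, F = K + 20.9·(cos 92.3°, sin 92.3°) = (25.3, -7.01). So F.y = -7.01.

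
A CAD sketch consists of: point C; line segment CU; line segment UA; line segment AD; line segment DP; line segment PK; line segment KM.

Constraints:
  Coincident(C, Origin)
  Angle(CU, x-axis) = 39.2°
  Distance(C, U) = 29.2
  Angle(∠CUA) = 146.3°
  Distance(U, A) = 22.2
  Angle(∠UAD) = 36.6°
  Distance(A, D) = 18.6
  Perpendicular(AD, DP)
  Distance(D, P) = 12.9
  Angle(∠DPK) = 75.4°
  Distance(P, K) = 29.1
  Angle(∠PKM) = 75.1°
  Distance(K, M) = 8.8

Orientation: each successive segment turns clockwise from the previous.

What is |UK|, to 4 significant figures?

28.44

The perpendicularity gives DP at right angles to AD, so DP runs at 132.1°; with |DP| = 12.9, P = (22.28, 17.68). ∠DPK = 75.4° gives PK at 27.50° from the x-axis; with |PK| = 29.1, K = (48.09, 31.12). Then |UK| = |K − U| = 28.44.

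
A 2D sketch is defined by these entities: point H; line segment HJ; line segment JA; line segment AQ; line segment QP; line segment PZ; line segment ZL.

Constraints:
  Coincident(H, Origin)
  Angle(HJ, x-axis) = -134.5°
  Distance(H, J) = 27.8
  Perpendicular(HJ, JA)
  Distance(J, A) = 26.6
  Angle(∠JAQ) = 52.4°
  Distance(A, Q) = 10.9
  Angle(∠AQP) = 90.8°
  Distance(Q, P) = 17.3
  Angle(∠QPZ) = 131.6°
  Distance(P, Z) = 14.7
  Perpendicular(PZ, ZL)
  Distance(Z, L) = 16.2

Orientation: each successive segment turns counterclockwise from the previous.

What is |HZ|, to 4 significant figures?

44.44

∠AQP = 90.8° gives QP at 172.3° from the x-axis; with |QP| = 17.3, P = (-16.35, -25.33). ∠QPZ = 131.6° gives PZ at -139.3° from the x-axis; with |PZ| = 14.7, Z = (-27.49, -34.92). Then |HZ| = |Z − H| = 44.44.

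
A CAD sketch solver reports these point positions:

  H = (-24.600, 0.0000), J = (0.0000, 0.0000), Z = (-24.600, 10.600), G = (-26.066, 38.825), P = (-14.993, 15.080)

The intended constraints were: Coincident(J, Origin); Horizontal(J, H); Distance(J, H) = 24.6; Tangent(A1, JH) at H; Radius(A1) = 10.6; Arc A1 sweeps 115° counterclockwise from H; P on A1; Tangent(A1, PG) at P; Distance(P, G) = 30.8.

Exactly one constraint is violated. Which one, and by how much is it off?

Distance(P, G) = 30.8 — off by 4.60.

J = (0.00, 0.00) ✓; J.y = 0.00, H.y = 0.00 ✓; |JH| = 24.60 ✓; ∠(ZH, HJ) = 90.00° ✓; |ZH| = 10.60 ✓; bearing(Z→P) − bearing(Z→H) = 115.0° ✓; |ZP| = 10.60 ✓; ∠(ZP, PG) = 90.00° ✓; |PG| = 26.20 ✗.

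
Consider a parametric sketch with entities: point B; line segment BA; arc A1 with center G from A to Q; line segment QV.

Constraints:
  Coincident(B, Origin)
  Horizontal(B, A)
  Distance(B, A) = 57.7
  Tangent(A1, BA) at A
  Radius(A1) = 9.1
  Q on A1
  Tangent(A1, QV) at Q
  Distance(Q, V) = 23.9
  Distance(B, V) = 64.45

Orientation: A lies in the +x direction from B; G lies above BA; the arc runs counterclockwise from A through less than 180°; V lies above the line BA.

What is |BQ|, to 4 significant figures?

67.08

Checks: |GQ| = 9.100 ✓; ∠(GQ, QV) = 90.00° ✓; |QV| = 23.90 ✓; |BV| = 64.45 ✓.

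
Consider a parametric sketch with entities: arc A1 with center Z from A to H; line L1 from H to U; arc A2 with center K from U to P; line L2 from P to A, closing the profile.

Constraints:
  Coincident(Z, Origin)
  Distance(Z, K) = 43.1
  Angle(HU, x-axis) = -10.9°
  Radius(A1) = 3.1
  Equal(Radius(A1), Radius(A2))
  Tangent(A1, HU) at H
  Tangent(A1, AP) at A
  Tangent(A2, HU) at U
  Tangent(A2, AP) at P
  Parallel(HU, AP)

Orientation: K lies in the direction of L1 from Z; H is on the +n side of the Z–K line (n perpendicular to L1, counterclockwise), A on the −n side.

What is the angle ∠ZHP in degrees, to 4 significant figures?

81.81°

The slot axis is L1's direction at -10.9°, so u = (cos -10.9°, sin -10.9°) = (0.9820, -0.1891) and n = (−sin -10.9°, cos -10.9°) = (0.1891, 0.9820). Z is at the origin and K lies 43.1 along u from Z, so K = 43.1·u = (42.32, -8.150). Tangency of A1 to both parallel lines with radius 3.1 puts H and A at Z ± 3.1·n: H = (0.5862, 3.044), A = (-0.5862, -3.044). Equal radii place U and P the same way about K: U = K + 3.1·n = (42.91, -5.106), P = K − 3.1·n = (41.74, -11.19). Then cos ∠ZHP = HZ·HP / (|HZ||HP|), giving 81.81°.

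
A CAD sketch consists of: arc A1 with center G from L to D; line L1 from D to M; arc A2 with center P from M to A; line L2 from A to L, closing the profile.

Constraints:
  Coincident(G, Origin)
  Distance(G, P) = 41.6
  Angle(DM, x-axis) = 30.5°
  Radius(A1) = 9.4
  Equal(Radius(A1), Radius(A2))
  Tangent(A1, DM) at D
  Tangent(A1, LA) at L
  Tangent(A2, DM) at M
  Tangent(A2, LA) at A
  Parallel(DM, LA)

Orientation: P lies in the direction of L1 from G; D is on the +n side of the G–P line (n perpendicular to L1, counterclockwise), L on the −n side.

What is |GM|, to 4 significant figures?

42.65

The slot axis is L1's direction at 30.5°, so u = (cos 30.5°, sin 30.5°) = (0.8616, 0.5075) and n = (−sin 30.5°, cos 30.5°) = (-0.5075, 0.8616). G is at the origin and P lies 41.6 along u from G, so P = 41.6·u = (35.84, 21.11). Tangency of A1 to both parallel lines with radius 9.4 puts D and L at G ± 9.4·n: D = (-4.771, 8.099), L = (4.771, -8.099). Equal radii place M and A the same way about P: M = P + 9.4·n = (31.07, 29.21), A = P − 9.4·n = (40.61, 13.01). Then |GM| = |M − G| = 42.65.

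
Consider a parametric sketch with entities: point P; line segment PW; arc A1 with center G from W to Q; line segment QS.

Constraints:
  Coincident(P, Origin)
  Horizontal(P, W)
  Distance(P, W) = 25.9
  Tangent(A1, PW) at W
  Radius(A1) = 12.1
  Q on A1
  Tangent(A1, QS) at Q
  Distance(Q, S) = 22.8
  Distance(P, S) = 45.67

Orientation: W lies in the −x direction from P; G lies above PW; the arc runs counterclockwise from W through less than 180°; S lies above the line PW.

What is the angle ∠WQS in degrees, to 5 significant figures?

121.50°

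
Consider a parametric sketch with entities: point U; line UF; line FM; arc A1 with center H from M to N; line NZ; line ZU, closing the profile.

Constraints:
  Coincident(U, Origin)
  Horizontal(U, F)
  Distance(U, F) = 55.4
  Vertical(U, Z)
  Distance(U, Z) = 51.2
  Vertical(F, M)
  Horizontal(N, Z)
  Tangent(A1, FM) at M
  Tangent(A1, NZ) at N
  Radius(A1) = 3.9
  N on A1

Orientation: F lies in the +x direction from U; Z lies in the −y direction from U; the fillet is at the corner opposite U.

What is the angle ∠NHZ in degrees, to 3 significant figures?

85.7°

U is at the origin; UF is horizontal with |UF| = 55.4 and F on the +x side, so F = (55.4, 0.00). U and Z share the same x with |UZ| = 51.2 and Z on the −y side, so Z = (0.00, -51.2). The virtual corner opposite U is at (55.4, -51.2). Since A1 is tangent to FM there, HM ⟂ FM and the tangent condition forces HN to be normal to NZ, with radius 3.9, so the center H sits 3.9 in from both sides at H = (51.5, -47.3). That places the tangent points at M = (55.4, -47.3) on FM and N = (51.5, -51.2) on NZ. Then cos ∠NHZ = HN·HZ / (|HN||HZ|), giving 85.7°.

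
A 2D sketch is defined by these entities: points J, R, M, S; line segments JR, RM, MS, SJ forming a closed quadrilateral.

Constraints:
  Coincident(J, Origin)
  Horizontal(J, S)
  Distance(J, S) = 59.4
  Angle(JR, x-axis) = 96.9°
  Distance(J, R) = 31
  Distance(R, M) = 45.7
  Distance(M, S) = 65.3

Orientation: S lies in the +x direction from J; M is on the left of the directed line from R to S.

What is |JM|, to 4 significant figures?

67.36

Checks: |RM| = 45.70 ✓; |MS| = 65.30 ✓.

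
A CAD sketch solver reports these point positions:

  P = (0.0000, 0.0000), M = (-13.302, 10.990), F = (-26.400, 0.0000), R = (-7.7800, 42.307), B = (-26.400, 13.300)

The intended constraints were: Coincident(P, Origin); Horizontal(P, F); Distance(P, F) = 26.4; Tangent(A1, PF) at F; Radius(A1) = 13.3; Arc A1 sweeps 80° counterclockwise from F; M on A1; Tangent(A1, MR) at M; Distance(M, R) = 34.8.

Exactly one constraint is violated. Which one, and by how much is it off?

Distance(M, R) = 34.8 — off by 3.00.

P = (0.00, 0.00) ✓; P.y = 0.00, F.y = 0.00 ✓; |PF| = 26.40 ✓; ∠(BF, FP) = 90.00° ✓; |BF| = 13.30 ✓; bearing(B→M) − bearing(B→F) = 80.00° ✓; |BM| = 13.30 ✓; ∠(BM, MR) = 90.00° ✓; |MR| = 31.80 ✗.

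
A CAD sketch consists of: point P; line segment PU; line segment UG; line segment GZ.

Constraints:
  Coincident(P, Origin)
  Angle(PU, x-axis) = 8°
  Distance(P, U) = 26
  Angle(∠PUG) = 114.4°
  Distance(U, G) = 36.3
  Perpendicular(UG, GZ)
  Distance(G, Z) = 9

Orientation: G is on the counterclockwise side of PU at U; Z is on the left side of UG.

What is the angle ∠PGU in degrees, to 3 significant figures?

26.7°

P is at the origin; PU runs at 8.0° with length 26.0, so U = 26.0·(cos 8.0°, sin 8.0°) = (25.7, 3.62). ∠PUG = 114.4°, so UG runs at 8.0° + (180° − 114.4°) = 73.6° from the x-axis; with |UG| = 36.3, G = U + 36.3·(cos 73.6°, sin 73.6°) = (36.0, 38.4). Then cos ∠PGU = GP·GU / (|GP||GU|), giving 26.7°.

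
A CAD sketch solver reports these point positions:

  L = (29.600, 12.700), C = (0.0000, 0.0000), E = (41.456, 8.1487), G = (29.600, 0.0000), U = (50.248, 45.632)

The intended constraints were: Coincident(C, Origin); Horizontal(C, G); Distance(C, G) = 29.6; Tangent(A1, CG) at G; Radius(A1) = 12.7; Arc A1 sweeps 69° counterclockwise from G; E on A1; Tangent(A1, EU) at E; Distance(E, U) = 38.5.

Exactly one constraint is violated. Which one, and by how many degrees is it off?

Tangent(A1, EU) at E — off by 7.80°.

C = (0.00, 0.00) ✓; C.y = 0.00, G.y = 0.00 ✓; |CG| = 29.60 ✓; ∠(LG, GC) = 90.00° ✓; |LG| = 12.70 ✓; bearing(L→E) − bearing(L→G) = 69.00° ✓; |LE| = 12.70 ✓; ∠(LE, EU) = 82.20° ✗; |EU| = 38.50 ✓.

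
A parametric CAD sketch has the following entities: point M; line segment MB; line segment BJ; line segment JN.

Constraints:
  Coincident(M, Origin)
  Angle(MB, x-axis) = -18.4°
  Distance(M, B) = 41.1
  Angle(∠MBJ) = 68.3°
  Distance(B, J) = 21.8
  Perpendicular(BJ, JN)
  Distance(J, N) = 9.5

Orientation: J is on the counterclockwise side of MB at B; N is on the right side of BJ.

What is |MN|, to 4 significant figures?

48.14

M is at the origin; MB runs at -18.4° with length 41.1, so B = 41.1·(cos -18.4°, sin -18.4°) = (39.00, -12.97). ∠MBJ = 68.3°, so BJ runs at -18.4° + (180° − 68.3°) = 93.30° from the x-axis; with |BJ| = 21.8, J = B + 21.8·(cos 93.30°, sin 93.30°) = (37.74, 8.791). BJ ⟂ JN; with |JN| = 9.5 on the right of BJ, N = J + 9.5·(0.9983, 0.05756) = (47.23, 9.338). Then |MN| = |N − M| = 48.14.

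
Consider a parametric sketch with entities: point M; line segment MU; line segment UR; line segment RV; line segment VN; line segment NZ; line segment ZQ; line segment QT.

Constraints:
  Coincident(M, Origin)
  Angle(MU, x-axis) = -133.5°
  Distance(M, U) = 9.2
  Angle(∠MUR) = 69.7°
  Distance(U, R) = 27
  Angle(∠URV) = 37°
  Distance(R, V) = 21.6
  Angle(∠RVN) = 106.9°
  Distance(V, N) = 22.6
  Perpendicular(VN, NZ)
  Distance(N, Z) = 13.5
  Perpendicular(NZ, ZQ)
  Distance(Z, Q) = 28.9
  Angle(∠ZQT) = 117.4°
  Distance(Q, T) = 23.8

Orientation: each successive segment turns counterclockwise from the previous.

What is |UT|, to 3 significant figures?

35.1

M is at the origin; MU runs at -133.5° with length 9.2, so U = (-6.33, -6.67). ∠MUR = 69.7° gives UR at -23.2° from the x-axis; with |UR| = 27.0, R = (18.5, -17.3). ∠URV = 37.0° gives RV at 120° from the x-axis; with |RV| = 21.6, V = (7.75, 1.43). ∠RVN = 106.9° gives VN at -167° from the x-axis; with |VN| = 22.6, N = (-14.3, -3.61). VN ⟂ NZ, so NZ runs at -77.1°; with |NZ| = 13.5, Z = (-11.3, -16.8). The perpendicularity gives ZQ at right angles to NZ, so ZQ runs at 12.9°; with |ZQ| = 28.9, Q = (16.9, -10.3). ∠ZQT = 117.4° gives QT at 75.5° from the x-axis; with |QT| = 23.8, T = (22.9, 12.7). Then |UT| = |T − U| = 35.1.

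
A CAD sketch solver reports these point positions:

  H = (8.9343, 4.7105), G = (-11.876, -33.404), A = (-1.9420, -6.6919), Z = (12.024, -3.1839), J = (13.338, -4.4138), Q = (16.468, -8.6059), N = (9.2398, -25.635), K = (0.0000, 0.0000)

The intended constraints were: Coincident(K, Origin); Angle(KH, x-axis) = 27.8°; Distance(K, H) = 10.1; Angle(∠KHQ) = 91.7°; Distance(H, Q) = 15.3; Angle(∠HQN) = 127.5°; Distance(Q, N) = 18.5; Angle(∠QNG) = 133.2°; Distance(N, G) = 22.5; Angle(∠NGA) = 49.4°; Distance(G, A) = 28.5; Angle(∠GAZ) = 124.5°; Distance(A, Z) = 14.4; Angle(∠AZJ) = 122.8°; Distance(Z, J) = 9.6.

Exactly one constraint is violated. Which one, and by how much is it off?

Distance(Z, J) = 9.6 — off by 7.80.

K = (0.00, 0.00) ✓; KH at 27.80° ✓; |KH| = 10.10 ✓; ∠KHQ = 91.70° ✓; |HQ| = 15.30 ✓; ∠HQN = 127.5° ✓; |QN| = 18.50 ✓; ∠QNG = 133.2° ✓; |NG| = 22.50 ✓; ∠NGA = 49.40° ✓; |GA| = 28.50 ✓; ∠GAZ = 124.5° ✓; |AZ| = 14.40 ✓; ∠AZJ = 122.8° ✓; |ZJ| = 1.800 ✗.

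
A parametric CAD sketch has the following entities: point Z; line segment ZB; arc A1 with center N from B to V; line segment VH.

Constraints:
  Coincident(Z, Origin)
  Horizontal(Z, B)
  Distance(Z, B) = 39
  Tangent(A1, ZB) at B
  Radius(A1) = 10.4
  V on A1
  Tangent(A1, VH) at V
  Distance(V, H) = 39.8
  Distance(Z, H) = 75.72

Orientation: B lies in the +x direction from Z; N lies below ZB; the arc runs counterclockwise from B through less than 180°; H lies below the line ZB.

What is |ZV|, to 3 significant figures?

36.5

Z is at the origin; Z and B share the same y with |ZB| = 39.0 and B on the +x side, so B = (39.0, 0.00). Since A1 is tangent to ZB there, NB ⟂ ZB, so N = B + (0, -10.4) = (39.0, -10.4). Since NV ⟂ VH (tangency), |NH| = √(10.4² + 39.8²) = 41.1 regardless of where V sits on A1. So H lies on both circle(Z, 75.72) and circle(N, 41.1); the below-ZB intersection is H = (60.6, -45.4). V is the foot of the tangent from H: V = (31.8, -17.9).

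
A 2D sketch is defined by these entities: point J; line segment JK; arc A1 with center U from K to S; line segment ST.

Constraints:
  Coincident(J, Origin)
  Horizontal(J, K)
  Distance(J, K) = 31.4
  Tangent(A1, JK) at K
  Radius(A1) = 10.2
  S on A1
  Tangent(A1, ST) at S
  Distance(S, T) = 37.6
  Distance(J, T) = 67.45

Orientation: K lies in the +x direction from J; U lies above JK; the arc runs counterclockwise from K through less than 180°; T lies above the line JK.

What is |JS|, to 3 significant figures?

41.9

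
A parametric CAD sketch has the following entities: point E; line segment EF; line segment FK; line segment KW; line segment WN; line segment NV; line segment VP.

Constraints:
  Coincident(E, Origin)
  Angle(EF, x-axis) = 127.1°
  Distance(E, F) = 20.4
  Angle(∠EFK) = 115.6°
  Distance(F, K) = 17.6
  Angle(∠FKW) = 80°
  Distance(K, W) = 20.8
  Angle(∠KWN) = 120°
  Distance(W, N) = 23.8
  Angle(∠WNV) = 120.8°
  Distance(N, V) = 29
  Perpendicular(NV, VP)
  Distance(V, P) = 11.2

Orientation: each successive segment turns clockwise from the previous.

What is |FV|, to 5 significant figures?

32.522

∠KWN = 120.0° gives WN at -97.300° from the x-axis; with |WN| = 23.8, N = (9.2885, -4.3013). ∠WNV = 120.8° gives NV at -156.50° from the x-axis; with |NV| = 29.0, V = (-17.306, -15.865). Then |FV| = |V − F| = 32.522.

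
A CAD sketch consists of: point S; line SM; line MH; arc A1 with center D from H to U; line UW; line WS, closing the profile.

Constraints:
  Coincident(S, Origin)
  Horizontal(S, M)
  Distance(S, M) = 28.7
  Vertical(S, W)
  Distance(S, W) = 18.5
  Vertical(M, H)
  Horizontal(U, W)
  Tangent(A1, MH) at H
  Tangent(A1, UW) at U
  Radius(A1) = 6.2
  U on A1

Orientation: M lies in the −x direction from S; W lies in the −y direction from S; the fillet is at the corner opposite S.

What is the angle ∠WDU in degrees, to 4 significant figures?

74.59°

S is at the origin; S and M share the same y with |SM| = 28.7 and M on the −x side, so M = (-28.70, 0.000). S and W share the same x with |SW| = 18.5 and W on the −y side, so W = (0.000, -18.50). The virtual corner opposite S is at (-28.70, -18.50). A1 meets MH tangentially, so DH is at right angles to MH and tangency of A1 to UW means the radius DU is perpendicular to UW, with radius 6.2, so the center D sits 6.2 in from both sides at D = (-22.50, -12.30). That places the tangent points at H = (-28.70, -12.30) on MH and U = (-22.50, -18.50) on UW. Then cos ∠WDU = DW·DU / (|DW||DU|), giving 74.59°.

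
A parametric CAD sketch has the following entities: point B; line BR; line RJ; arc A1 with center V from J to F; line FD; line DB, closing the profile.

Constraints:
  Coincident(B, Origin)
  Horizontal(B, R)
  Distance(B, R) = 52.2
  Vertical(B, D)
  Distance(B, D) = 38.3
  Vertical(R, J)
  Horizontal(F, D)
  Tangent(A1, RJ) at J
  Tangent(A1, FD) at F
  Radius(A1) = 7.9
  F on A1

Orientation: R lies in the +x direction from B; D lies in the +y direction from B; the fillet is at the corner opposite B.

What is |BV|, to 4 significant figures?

53.73

BD is vertical with |BD| = 38.3 and D on the +y side, so D = (0.000, 38.30). The virtual corner opposite B is at (52.20, 38.30). The tangent condition forces VJ to be normal to RJ and since A1 is tangent to FD there, VF ⟂ FD, with radius 7.9, so the center V sits 7.9 in from both sides at V = (44.30, 30.40). Then |BV| = |V − B| = 53.73.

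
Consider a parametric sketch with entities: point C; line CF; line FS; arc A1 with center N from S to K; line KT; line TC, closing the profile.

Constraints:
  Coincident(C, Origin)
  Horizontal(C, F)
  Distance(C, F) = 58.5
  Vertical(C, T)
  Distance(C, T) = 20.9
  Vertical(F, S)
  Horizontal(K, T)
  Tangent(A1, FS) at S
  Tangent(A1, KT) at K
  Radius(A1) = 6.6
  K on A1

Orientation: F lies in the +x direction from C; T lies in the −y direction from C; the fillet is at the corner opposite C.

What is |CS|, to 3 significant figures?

60.2

The virtual corner opposite C is at (58.5, -20.9). A1 meets FS tangentially, so NS is at right angles to FS and tangency of A1 to KT means the radius NK is perpendicular to KT, with radius 6.6, so the center N sits 6.6 in from both sides at N = (51.9, -14.3). That places the tangent points at S = (58.5, -14.3) on FS and K = (51.9, -20.9) on KT. Then |CS| = |S − C| = 60.2.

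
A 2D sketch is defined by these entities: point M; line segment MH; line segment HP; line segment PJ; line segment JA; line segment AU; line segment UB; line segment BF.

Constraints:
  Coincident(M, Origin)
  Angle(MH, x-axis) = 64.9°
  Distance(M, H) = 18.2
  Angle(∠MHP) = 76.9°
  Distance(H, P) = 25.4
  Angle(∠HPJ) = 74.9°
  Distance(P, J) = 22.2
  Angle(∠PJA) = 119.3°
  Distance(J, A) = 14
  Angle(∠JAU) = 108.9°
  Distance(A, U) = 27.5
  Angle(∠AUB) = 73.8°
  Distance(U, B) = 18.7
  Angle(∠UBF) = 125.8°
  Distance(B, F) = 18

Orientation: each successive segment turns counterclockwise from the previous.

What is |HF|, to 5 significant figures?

24.358

M is at the origin; MH runs at 64.9° with length 18.2, so H = (7.7204, 16.481). ∠MHP = 76.9° gives HP at 168.00° from the x-axis; with |HP| = 25.4, P = (-17.125, 21.762). ∠HPJ = 74.9° gives PJ at -86.900° from the x-axis; with |PJ| = 22.2, J = (-15.924, -0.40520). ∠PJA = 119.3° gives JA at -26.200° from the x-axis; with |JA| = 14.0, A = (-3.3624, -6.5863). ∠JAU = 108.9° gives AU at 44.900° from the x-axis; with |AU| = 27.5, U = (16.117, 12.825). ∠AUB = 73.8° gives UB at 151.10° from the x-axis; with |UB| = 18.7, B = (-0.25419, 21.863). ∠UBF = 125.8° gives BF at -154.70° from the x-axis; with |BF| = 18.0, F = (-16.528, 14.170). Then |HF| = |F − H| = 24.358.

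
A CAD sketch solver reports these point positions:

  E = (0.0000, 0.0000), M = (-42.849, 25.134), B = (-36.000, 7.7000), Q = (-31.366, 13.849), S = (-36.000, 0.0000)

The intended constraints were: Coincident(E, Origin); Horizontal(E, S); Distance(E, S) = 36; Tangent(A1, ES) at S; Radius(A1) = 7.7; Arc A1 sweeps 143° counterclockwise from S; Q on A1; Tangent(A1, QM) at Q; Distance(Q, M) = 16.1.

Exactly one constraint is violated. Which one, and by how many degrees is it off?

Tangent(A1, QM) at Q — off by 7.50°.

E = (0.00, 0.00) ✓; E.y = 0.00, S.y = 0.00 ✓; |ES| = 36.00 ✓; ∠(BS, SE) = 90.00° ✓; |BS| = 7.700 ✓; bearing(B→Q) − bearing(B→S) = 143.0° ✓; |BQ| = 7.700 ✓; ∠(BQ, QM) = 97.50° ✗; |QM| = 16.10 ✓.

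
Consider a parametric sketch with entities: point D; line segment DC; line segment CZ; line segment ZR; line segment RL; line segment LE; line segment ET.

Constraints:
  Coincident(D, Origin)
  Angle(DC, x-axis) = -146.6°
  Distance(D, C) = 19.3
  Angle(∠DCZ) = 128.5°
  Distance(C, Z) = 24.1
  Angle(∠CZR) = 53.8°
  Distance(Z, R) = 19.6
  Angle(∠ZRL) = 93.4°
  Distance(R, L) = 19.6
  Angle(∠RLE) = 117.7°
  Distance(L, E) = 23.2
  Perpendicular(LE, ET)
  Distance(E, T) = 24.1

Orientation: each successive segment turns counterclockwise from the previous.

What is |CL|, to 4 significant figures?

6.530

D is at the origin; DC runs at -146.6° with length 19.3, so C = (-16.11, -10.62). ∠DCZ = 128.5° gives CZ at -95.10° from the x-axis; with |CZ| = 24.1, Z = (-18.25, -34.63). ∠CZR = 53.8° gives ZR at 31.10° from the x-axis; with |ZR| = 19.6, R = (-1.472, -24.50). ∠ZRL = 93.4° gives RL at 117.7° from the x-axis; with |RL| = 19.6, L = (-10.58, -7.151). Then |CL| = |L − C| = 6.530.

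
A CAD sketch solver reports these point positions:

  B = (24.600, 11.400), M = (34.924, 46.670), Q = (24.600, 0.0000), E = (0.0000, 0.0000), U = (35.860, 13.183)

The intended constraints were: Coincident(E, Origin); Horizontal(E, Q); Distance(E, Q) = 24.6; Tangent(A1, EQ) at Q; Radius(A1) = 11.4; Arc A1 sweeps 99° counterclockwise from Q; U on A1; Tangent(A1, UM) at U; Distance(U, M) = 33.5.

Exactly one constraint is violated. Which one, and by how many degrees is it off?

Tangent(A1, UM) at U — off by 7.40°.

E = (0.00, 0.00) ✓; E.y = 0.00, Q.y = 0.00 ✓; |EQ| = 24.60 ✓; ∠(BQ, QE) = 90.00° ✓; |BQ| = 11.40 ✓; bearing(B→U) − bearing(B→Q) = 99.00° ✓; |BU| = 11.40 ✓; ∠(BU, UM) = 97.40° ✗; |UM| = 33.50 ✓.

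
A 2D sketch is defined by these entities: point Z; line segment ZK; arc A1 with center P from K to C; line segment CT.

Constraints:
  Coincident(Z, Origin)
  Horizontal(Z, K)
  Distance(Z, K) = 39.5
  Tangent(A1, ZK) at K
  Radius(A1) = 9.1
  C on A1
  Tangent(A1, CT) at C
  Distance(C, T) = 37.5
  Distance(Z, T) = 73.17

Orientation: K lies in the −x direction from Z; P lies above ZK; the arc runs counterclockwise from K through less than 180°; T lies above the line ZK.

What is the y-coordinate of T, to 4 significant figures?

41.73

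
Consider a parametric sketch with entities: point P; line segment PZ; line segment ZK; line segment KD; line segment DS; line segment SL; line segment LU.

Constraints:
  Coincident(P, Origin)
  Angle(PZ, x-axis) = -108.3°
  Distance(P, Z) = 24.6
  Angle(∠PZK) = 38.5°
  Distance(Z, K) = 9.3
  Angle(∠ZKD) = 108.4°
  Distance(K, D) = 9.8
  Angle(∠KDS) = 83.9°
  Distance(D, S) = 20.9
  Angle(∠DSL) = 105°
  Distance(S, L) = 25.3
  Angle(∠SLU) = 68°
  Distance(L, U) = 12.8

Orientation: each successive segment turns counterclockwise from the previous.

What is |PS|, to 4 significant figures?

27.32

P is at the origin; PZ runs at -108.3° with length 24.6, so Z = (-7.724, -23.36). ∠PZK = 38.5° gives ZK at 33.20° from the x-axis; with |ZK| = 9.3, K = (0.05769, -18.26). ∠ZKD = 108.4° gives KD at 104.8° from the x-axis; with |KD| = 9.8, D = (-2.446, -8.789). ∠KDS = 83.9° gives DS at -159.1° from the x-axis; with |DS| = 20.9, S = (-21.97, -16.24). Then |PS| = |S − P| = 27.32.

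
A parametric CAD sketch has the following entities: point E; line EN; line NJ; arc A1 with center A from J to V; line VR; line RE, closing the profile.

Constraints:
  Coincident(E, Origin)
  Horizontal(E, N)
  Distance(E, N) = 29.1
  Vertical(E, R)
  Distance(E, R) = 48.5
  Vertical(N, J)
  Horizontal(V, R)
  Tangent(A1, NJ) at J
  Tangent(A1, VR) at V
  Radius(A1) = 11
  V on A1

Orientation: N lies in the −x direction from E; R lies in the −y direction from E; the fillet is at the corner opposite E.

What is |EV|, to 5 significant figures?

51.767

E is at the origin; E and N share the same y with |EN| = 29.1 and N on the −x side, so N = (-29.100, 0.0000). ER is vertical with |ER| = 48.5 and R on the −y side, so R = (0.0000, -48.500). The virtual corner opposite E is at (-29.100, -48.500). Since A1 is tangent to NJ there, AJ ⟂ NJ and tangency of A1 to VR means the radius AV is perpendicular to VR, with radius 11.0, so the center A sits 11.0 in from both sides at A = (-18.100, -37.500). That places the tangent points at J = (-29.100, -37.500) on NJ and V = (-18.100, -48.500) on VR. Then |EV| = |V − E| = 51.767.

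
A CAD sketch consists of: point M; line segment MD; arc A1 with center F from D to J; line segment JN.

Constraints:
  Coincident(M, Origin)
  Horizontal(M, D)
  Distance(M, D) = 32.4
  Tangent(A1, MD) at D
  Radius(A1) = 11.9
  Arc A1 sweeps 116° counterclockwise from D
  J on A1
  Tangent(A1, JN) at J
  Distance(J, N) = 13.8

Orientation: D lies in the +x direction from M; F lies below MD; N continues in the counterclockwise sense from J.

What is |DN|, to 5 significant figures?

29.883

M is at the origin; MD is horizontal with |MD| = 32.4 and D on the +x side, so D = (32.400, 0.0000). Tangency of A1 to MD means the radius FD is perpendicular to MD, so F = D + (0, -11.9) = (32.400, -11.900). On A1, D sits at bearing 90° from F; a 116° counterclockwise sweep puts J at bearing 206°, so J = F + 11.9·(cos 206°, sin 206°) = (21.704, -17.117). Since A1 is tangent to JN there, FJ ⟂ JN, so JN runs along (−sin 206°, cos 206°); with |JN| = 13.8, N = (27.754, -29.520). Then |DN| = |N − D| = 29.883.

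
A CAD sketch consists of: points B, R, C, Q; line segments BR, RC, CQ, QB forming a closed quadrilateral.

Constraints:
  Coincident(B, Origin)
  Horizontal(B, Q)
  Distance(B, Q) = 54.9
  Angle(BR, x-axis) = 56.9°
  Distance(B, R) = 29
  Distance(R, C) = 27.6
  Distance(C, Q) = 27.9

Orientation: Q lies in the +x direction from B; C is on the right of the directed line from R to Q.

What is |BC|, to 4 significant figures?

27.03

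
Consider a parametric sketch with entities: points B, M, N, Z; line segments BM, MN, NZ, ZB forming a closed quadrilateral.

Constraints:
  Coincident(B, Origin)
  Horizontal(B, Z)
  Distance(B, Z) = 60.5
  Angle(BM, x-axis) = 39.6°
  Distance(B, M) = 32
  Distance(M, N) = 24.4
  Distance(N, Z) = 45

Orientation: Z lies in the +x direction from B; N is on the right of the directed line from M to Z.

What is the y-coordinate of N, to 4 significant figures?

-2.242

Checks: |MN| = 24.40 ✓; |NZ| = 45.00 ✓.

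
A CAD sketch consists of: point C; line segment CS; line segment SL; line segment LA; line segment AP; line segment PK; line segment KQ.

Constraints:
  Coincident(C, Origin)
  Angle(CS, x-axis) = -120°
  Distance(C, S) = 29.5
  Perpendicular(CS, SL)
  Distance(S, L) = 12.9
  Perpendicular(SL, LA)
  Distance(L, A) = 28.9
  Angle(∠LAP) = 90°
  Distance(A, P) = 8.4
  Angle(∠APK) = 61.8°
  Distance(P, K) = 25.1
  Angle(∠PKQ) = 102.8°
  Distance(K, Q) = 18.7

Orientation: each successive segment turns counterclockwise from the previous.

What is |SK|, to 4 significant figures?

17.71

C is at the origin; CS runs at -120.0° with length 29.5, so S = (-14.75, -25.55). The perpendicularity gives SL at right angles to CS, so SL runs at -30.00°; with |SL| = 12.9, L = (-3.578, -32.00). SL ⟂ LA, so LA runs at 60.00°; with |LA| = 28.9, A = (10.87, -6.970). ∠LAP = 90.0° gives AP at 150.0° from the x-axis; with |AP| = 8.4, P = (3.597, -2.770). ∠APK = 61.8° gives PK at -91.80° from the x-axis; with |PK| = 25.1, K = (2.809, -27.86). Then |SK| = |K − S| = 17.71.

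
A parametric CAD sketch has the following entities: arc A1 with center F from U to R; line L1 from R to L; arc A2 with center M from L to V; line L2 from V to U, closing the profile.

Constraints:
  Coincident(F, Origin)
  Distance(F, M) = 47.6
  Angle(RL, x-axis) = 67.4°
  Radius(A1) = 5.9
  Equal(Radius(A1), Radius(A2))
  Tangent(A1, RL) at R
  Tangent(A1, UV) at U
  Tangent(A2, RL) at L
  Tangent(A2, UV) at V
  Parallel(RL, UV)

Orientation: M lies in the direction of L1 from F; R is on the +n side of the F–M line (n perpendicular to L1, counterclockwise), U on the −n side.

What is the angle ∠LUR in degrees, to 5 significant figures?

76.077°

The slot axis is L1's direction at 67.4°, so u = (cos 67.4°, sin 67.4°) = (0.38430, 0.92321) and n = (−sin 67.4°, cos 67.4°) = (-0.92321, 0.38430). F is at the origin and M lies 47.6 along u from F, so M = 47.6·u = (18.292, 43.945). Tangency of A1 to both parallel lines with radius 5.9 puts R and U at F ± 5.9·n: R = (-5.4469, 2.2673), U = (5.4469, -2.2673). Equal radii place L and V the same way about M: L = M + 5.9·n = (12.846, 46.212), V = M − 5.9·n = (23.739, 41.677). Then cos ∠LUR = UL·UR / (|UL||UR|), giving 76.077°.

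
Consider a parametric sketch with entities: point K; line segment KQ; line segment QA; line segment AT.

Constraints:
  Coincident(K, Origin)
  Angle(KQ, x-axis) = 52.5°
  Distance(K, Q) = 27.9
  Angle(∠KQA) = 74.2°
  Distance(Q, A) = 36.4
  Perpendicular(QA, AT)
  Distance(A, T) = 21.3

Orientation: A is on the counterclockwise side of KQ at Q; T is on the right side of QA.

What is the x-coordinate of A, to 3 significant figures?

-16.8

K is at the origin; KQ runs at 52.5° with length 27.9, so Q = 27.9·(cos 52.5°, sin 52.5°) = (17.0, 22.1). ∠KQA = 74.2°, so QA runs at 52.5° + (180° − 74.2°) = 158° from the x-axis; with |QA| = 36.4, A = Q + 36.4·(cos 158°, sin 158°) = (-16.8, 35.6). So A.x = -16.8.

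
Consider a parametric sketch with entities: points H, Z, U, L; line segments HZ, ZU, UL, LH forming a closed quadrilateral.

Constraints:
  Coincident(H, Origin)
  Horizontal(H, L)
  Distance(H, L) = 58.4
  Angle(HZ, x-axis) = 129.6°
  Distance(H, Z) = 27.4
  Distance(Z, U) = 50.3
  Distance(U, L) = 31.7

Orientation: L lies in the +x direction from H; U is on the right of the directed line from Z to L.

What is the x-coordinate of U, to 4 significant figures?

26.82

Checks: |ZU| = 50.30 ✓; |UL| = 31.70 ✓.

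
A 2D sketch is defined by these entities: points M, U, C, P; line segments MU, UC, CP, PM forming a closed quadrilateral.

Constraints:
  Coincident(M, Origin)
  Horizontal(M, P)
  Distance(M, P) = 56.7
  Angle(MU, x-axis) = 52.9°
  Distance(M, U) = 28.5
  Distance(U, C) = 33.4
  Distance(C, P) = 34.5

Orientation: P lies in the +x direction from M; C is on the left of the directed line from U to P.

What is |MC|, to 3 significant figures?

59.2

Checks: M = (0.00, 0.00) ✓; |UC| = 33.40 ✓; |CP| = 34.50 ✓.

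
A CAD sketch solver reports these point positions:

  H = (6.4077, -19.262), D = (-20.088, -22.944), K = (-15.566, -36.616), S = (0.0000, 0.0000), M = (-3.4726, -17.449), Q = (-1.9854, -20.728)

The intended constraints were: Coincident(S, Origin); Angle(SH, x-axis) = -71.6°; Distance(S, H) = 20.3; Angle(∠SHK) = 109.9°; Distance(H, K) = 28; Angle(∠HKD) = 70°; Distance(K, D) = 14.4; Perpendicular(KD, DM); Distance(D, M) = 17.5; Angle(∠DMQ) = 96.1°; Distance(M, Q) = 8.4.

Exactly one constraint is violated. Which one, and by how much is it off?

Distance(M, Q) = 8.4 — off by 4.80.

S = (0.00, 0.00) ✓; SH at -71.60° ✓; |SH| = 20.30 ✓; ∠SHK = 109.9° ✓; |HK| = 28.00 ✓; ∠HKD = 70.00° ✓; |KD| = 14.40 ✓; ∠(KD, DM) = 90.00° ✓; |DM| = 17.50 ✓; ∠DMQ = 96.10° ✓; |MQ| = 3.601 ✗.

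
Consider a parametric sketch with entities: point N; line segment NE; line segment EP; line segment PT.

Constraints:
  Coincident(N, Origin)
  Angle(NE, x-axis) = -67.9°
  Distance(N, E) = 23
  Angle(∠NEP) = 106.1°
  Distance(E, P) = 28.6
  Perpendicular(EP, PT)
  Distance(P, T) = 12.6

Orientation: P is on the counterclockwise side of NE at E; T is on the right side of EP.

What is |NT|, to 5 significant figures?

49.269

N is at the origin; NE runs at -67.9° with length 23.0, so E = 23.0·(cos -67.9°, sin -67.9°) = (8.6532, -21.310). ∠NEP = 106.1°, so EP runs at -67.9° + (180° − 106.1°) = 6.0000° from the x-axis; with |EP| = 28.6, P = E + 28.6·(cos 6.0000°, sin 6.0000°) = (37.096, -18.321). EP ⟂ PT; with |PT| = 12.6 on the right of EP, T = P + 12.6·(0.10453, -0.99452) = (38.414, -30.852). Then |NT| = |T − N| = 49.269.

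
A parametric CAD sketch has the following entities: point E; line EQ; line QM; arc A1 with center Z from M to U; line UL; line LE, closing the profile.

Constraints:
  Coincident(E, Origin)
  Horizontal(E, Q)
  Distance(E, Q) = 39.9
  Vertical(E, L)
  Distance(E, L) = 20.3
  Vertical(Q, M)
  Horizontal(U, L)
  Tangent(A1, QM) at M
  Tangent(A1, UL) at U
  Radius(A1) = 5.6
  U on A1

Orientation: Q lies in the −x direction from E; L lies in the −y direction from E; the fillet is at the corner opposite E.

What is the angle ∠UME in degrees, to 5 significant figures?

65.225°

E is at the origin; EQ is horizontal with |EQ| = 39.9 and Q on the −x side, so Q = (-39.900, 0.0000). E and L share the same x with |EL| = 20.3 and L on the −y side, so L = (0.0000, -20.300). The virtual corner opposite E is at (-39.900, -20.300). Since A1 is tangent to QM there, ZM ⟂ QM and A1 meets UL tangentially, so ZU is at right angles to UL, with radius 5.6, so the center Z sits 5.6 in from both sides at Z = (-34.300, -14.700). That places the tangent points at M = (-39.900, -14.700) on QM and U = (-34.300, -20.300) on UL. Then cos ∠UME = MU·ME / (|MU||ME|), giving 65.225°.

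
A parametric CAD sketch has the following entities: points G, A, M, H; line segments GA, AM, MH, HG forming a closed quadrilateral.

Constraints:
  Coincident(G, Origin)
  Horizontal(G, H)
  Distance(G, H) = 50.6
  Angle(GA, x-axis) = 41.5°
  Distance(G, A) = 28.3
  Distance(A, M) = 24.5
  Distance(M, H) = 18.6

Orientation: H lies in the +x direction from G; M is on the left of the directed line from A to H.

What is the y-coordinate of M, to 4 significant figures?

17.94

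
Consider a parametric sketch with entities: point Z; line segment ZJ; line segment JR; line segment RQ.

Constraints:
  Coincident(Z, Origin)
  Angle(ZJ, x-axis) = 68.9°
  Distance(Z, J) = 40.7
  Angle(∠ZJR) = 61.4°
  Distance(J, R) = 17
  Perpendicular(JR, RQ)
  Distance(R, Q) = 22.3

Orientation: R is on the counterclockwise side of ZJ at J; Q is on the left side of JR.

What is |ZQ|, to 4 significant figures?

13.66

Z is at the origin; ZJ runs at 68.9° with length 40.7, so J = 40.7·(cos 68.9°, sin 68.9°) = (14.65, 37.97). ∠ZJR = 61.4°, so JR runs at 68.9° + (180° − 61.4°) = 187.5° from the x-axis; with |JR| = 17.0, R = J + 17.0·(cos 187.5°, sin 187.5°) = (-2.203, 35.75). JR ⟂ RQ; with |RQ| = 22.3 on the left of JR, Q = R + 22.3·(0.1305, -0.9914) = (0.7080, 13.64). Then |ZQ| = |Q − Z| = 13.66.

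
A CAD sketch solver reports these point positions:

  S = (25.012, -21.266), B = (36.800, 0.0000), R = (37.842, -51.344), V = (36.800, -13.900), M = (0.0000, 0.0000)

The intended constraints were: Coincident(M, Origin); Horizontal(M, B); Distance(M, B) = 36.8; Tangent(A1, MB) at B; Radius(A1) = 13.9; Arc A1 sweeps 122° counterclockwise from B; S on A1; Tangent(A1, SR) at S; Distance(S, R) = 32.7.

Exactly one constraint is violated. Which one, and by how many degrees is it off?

Tangent(A1, SR) at S — off by 8.90°.

M = (0.00, 0.00) ✓; M.y = 0.00, B.y = 0.00 ✓; |MB| = 36.80 ✓; ∠(VB, BM) = 90.00° ✓; |VB| = 13.90 ✓; bearing(V→S) − bearing(V→B) = 122.0° ✓; |VS| = 13.90 ✓; ∠(VS, SR) = 98.90° ✗; |SR| = 32.70 ✓.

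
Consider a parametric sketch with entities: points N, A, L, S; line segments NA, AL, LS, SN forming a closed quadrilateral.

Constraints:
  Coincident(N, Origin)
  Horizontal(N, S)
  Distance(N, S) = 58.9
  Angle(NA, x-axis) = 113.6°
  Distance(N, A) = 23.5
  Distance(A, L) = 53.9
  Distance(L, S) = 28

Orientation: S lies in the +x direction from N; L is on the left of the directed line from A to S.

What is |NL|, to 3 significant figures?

50.5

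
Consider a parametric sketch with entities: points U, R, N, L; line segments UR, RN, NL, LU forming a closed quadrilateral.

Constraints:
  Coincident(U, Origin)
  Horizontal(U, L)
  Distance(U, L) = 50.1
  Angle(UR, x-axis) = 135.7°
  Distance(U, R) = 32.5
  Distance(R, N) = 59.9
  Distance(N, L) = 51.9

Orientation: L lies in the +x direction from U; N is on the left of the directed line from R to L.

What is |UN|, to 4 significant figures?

57.29

Checks: |RN| = 59.90 ✓; |NL| = 51.90 ✓.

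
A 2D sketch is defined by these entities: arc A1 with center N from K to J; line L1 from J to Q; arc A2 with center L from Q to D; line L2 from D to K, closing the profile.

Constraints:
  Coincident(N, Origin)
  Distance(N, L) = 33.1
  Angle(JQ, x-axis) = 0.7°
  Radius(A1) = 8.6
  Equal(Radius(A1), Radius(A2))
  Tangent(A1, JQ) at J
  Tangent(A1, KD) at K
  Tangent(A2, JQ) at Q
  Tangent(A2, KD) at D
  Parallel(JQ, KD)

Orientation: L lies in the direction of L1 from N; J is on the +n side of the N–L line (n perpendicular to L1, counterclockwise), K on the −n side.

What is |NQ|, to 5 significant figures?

34.199

The slot axis is L1's direction at 0.7°, so u = (cos 0.7°, sin 0.7°) = (0.99993, 0.012217) and n = (−sin 0.7°, cos 0.7°) = (-0.012217, 0.99993). N is at the origin and L lies 33.1 along u from N, so L = 33.1·u = (33.098, 0.40438). Tangency of A1 to both parallel lines with radius 8.6 puts J and K at N ± 8.6·n: J = (-0.10507, 8.5994), K = (0.10507, -8.5994). Equal radii place Q and D the same way about L: Q = L + 8.6·n = (32.992, 9.0037), D = L − 8.6·n = (33.203, -8.1950). Then |NQ| = |Q − N| = 34.199.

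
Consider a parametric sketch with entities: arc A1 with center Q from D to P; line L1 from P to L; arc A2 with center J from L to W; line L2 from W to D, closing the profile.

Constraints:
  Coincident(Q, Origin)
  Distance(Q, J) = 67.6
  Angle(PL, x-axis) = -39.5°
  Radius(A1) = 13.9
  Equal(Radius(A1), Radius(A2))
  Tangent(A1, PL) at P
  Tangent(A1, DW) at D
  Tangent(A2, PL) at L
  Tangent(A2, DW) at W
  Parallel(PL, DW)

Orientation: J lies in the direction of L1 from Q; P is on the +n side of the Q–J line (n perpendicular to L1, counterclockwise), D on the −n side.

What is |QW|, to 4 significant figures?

69.01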